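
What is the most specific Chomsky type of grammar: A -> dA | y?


Right-linear: every RHS is a terminal or a terminal followed by one nonterminal
Classification: Type 3 (Regular)


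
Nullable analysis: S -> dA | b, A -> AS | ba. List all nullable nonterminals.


A nonterminal is nullable iff some alternative derives ε (directly, or every symbol in it is nullable)
Nullable: {}


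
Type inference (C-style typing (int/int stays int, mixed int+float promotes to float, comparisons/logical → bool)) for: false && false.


Operand types: bool && bool
Rule: logical operators take bool operands and yield bool
Result type: bool


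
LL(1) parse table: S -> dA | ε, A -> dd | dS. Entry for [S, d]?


For [S, d]: 'd' ∈ FIRST(dA)
Entry: S -> dA


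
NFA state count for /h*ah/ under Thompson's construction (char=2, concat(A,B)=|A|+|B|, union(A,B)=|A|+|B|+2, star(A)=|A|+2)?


Syntax tree has 3 char leaf(s), 0 union(s), 1 star(s)
chars contribute 3×2 = 6; each union adds +2; each star adds +2
Total: 6 + 0 + 2 = 8 states


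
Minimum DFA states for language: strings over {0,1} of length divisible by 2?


Track length mod 2: states 0..1, accept at 0
Minimal DFA: 2 states


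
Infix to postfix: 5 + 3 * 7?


* has higher precedence, evaluate 3*7 first
Postfix: 5 3 7 * +


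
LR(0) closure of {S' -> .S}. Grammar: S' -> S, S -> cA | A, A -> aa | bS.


Start: S' -> .S
For each item with dot before a nonterminal B, add B -> .γ for every B-production
Closure: [S' -> .S, S -> .cA, S -> .A, A -> .aa, A -> .bS]


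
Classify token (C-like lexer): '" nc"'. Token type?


Pattern: double-quoted sequence
Type: STRING_LITERAL


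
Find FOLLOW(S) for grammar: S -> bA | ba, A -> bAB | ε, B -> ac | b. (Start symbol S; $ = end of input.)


$ ∈ FOLLOW(S). For each A -> αBβ: add FIRST(β)\{ε} to FOLLOW(B); if β nullable, add FOLLOW(A).
FOLLOW(S) = {$}


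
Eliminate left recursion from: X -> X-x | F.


Left-recursive alternatives: X-x; non-recursive: F
Introduce X': X -> FX', X' -> -xX' | ε


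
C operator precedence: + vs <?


'+' is additive (level 9); '<' is relational (level 7)
Higher level binds tighter
'+' has higher precedence than '<'


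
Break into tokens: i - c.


Scan left to right, longest-match per lexeme
Tokens: ID(i), OP(-), ID(c)


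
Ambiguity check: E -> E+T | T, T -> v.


precedence layered via separate nonterminal T: deterministic
Unambiguous


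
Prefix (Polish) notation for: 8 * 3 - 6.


left-to-right (same/higher precedence on left): tree is (- (* 8 3) 6)
Prefix: - * 8 3 6


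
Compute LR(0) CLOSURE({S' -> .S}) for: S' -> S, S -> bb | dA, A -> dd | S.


Start: S' -> .S
For each item with dot before a nonterminal B, add B -> .γ for every B-production
Closure: [S' -> .S, S -> .bb, S -> .dA]


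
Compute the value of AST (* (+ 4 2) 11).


Evaluate inner: (+ 4 2) = 6
Evaluate root: (* 6 11) = 66
Result: 66


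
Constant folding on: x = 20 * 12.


20 * 12 = 240 at compile time
Optimized: x = 240


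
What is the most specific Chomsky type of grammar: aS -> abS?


LHS has context (more than one symbol) and |LHS| ≤ |RHS|
Classification: Type 1 (Context-Sensitive)


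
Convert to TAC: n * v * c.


Break into single-operator statements:
t1 = n * v
t2 = t1 * c


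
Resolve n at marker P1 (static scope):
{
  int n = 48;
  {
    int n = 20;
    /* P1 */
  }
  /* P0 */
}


n declared in the same block as P1
n = 20


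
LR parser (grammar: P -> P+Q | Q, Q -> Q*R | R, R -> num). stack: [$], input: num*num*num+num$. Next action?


no handle on stack; shift 'num'
Action: shift


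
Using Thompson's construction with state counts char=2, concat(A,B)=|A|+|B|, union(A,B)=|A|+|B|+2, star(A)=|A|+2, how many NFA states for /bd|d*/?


Syntax tree has 3 char leaf(s), 1 union(s), 1 star(s)
chars contribute 3×2 = 6; each union adds +2; each star adds +2
Total: 6 + 2 + 2 = 10 states


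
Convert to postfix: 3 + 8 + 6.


Left to right (same or higher precedence on left)
Postfix: 3 8 + 6 +


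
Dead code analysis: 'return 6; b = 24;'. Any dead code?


statement follows a return and is unreachable
Dead: 'b = 24'


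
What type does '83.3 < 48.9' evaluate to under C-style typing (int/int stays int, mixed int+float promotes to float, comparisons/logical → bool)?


Operand types: float < float
Rule: comparison yields bool
Result type: bool


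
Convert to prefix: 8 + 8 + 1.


left-to-right (same/higher precedence on left): tree is (+ (+ 8 8) 1)
Prefix: + + 8 8 1


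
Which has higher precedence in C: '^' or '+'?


'+' is additive (level 9); '^' is bitwise XOR (level 4)
Higher level binds tighter
'+' has higher precedence than '^'


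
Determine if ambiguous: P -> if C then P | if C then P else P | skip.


dangling else: 'if C then if C then skip else skip' parses two ways
Ambiguous


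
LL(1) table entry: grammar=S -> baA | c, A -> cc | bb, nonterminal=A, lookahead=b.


For [A, b]: 'b' ∈ FIRST(bb)
Entry: A -> bb


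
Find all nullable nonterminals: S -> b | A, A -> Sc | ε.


A nonterminal is nullable iff some alternative derives ε (directly, or every symbol in it is nullable)
Nullable: {A, S}


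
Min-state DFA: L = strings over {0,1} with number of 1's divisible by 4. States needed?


Track (count of 1) mod 4: states 0..3, accept at 0
Minimal DFA: 4 states


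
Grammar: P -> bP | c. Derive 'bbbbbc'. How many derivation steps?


Derivation: P => bP => bbP => bbbP => bbbbP => bbbbbP => bbbbbc
Steps: 6


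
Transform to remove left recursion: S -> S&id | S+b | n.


Left-recursive alternatives: S&id, S+b; non-recursive: n
Introduce S': S -> nS', S' -> &idS' | +bS' | ε


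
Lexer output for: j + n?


Scan left to right, longest-match per lexeme
Tokens: ID(j), OP(+), ID(n)


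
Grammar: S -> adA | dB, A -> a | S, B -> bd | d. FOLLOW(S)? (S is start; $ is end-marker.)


$ ∈ FOLLOW(S). For each A -> αBβ: add FIRST(β)\{ε} to FOLLOW(B); if β nullable, add FOLLOW(A).
FOLLOW(S) = {$}


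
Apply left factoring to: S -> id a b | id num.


Common prefix: 'id'
Factored: S -> id S', S' -> a b | num


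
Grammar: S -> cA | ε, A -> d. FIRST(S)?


Per alternative of S: FIRST(cA) = {c}; FIRST(ε) = {ε}
FIRST(S) = {c, ε}


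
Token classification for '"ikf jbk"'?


Pattern: double-quoted sequence
Type: STRING_LITERAL


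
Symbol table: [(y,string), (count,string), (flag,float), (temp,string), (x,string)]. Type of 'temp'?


Lookup 'temp' → type string


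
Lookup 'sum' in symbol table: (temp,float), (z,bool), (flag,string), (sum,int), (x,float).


Lookup 'sum' → type int


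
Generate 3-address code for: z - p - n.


Break into single-operator statements:
t1 = z - p
t2 = t1 - n


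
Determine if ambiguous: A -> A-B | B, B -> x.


precedence layered via separate nonterminal B: deterministic
Unambiguous


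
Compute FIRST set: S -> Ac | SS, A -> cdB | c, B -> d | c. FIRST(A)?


Per alternative of A: FIRST(cdB) = {c}; FIRST(c) = {c}
FIRST(A) = {c}


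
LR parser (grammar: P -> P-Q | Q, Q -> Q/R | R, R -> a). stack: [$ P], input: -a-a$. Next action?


shift '-' to continue P -> P-Q
Action: shift


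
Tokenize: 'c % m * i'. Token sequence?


Scan left to right, longest-match per lexeme
Tokens: ID(c), OP(%), ID(m), OP(*), ID(i)


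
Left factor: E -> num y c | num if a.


Common prefix: 'num'
Factored: E -> num E', E' -> y c | if a


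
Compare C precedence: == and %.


'%' is multiplicative (level 10); '==' is equality (level 6)
Higher level binds tighter
'%' has higher precedence than '=='


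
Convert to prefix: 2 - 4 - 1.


left-to-right (same/higher precedence on left): tree is (- (- 2 4) 1)
Prefix: - - 2 4 1


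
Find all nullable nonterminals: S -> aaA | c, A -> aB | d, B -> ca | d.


A nonterminal is nullable iff some alternative derives ε (directly, or every symbol in it is nullable)
Nullable: {}


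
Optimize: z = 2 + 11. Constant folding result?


2 + 11 = 13 at compile time
Optimized: z = 13


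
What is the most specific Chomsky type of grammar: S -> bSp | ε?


Single nonterminal LHS, but b^n p^n is not regular
Classification: Type 2 (Context-Free)


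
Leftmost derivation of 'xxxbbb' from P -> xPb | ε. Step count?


Derivation: P => xPb => xxPbb => xxxPbbb => xxxbbb
Steps: 4


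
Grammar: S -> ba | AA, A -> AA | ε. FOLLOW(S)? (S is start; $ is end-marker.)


$ ∈ FOLLOW(S). For each A -> αBβ: add FIRST(β)\{ε} to FOLLOW(B); if β nullable, add FOLLOW(A).
FOLLOW(S) = {$}


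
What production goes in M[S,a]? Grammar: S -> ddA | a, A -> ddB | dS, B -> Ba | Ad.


For [S, a]: 'a' ∈ FIRST(a)
Entry: S -> a


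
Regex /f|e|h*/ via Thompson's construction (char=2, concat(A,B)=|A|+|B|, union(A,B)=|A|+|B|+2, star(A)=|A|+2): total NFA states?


Syntax tree has 3 char leaf(s), 2 union(s), 1 star(s)
chars contribute 3×2 = 6; each union adds +2; each star adds +2
Total: 6 + 4 + 2 = 12 states


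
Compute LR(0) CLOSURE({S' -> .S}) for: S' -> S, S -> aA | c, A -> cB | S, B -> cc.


Start: S' -> .S
For each item with dot before a nonterminal B, add B -> .γ for every B-production
Closure: [S' -> .S, S -> .aA, S -> .c]


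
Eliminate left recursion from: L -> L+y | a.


Left-recursive alternatives: L+y; non-recursive: a
Introduce L': L -> aL', L' -> +yL' | ε


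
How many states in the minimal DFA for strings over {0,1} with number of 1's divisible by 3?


Track (count of 1) mod 3: states 0..2, accept at 0
Minimal DFA: 3 states


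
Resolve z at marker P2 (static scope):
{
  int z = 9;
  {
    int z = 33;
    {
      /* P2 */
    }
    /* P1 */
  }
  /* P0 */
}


P2's block does not declare z; resolves to the enclosing declaration at depth 1
z = 33


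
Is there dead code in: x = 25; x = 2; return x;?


first assignment to x is overwritten before any read
Dead: 'x = 25'


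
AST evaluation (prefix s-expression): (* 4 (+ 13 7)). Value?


Evaluate inner: (+ 13 7) = 20
Evaluate root: (* 4 20) = 80
Result: 80


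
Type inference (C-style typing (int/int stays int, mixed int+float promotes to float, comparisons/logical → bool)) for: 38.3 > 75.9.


Operand types: float > float
Rule: comparison yields bool
Result type: bool


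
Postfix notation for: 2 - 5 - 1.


Left to right (same or higher precedence on left)
Postfix: 2 5 - 1 -


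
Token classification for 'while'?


Pattern: reserved word
Type: KEYWORD


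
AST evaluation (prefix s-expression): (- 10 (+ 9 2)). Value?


Evaluate inner: (+ 9 2) = 11
Evaluate root: (- 10 11) = -1
Result: -1


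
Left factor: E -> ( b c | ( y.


Common prefix: '('
Factored: E -> ( E', E' -> b c | y


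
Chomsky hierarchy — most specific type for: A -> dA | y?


Right-linear: every RHS is a terminal or a terminal followed by one nonterminal
Classification: Type 3 (Regular)


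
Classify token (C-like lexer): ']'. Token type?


Pattern: delimiter/punctuation
Type: PUNCTUATION


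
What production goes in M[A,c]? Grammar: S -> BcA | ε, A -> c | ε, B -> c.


For [A, c]: 'c' ∈ FIRST(c)
Entry: A -> c


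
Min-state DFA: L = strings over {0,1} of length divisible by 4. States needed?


Track length mod 4: states 0..3, accept at 0
Minimal DFA: 4 states


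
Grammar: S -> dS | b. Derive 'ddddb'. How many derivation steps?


Derivation: S => dS => ddS => dddS => ddddS => ddddb
Steps: 5


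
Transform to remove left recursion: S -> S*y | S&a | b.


Left-recursive alternatives: S*y, S&a; non-recursive: b
Introduce S': S -> bS', S' -> *yS' | &aS' | ε


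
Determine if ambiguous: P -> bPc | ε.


balanced b^n…c^n: each string has a unique parse
Unambiguous


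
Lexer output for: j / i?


Scan left to right, longest-match per lexeme
Tokens: ID(j), OP(/), ID(i)


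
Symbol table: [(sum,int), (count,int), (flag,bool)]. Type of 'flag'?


Lookup 'flag' → type bool


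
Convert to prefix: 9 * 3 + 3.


left-to-right (same/higher precedence on left): tree is (+ (* 9 3) 3)
Prefix: + * 9 3 3


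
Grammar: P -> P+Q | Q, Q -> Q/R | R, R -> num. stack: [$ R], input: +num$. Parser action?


'R' (not preceded by Q/) is the handle for Q -> R
Action: reduce (Q -> R)


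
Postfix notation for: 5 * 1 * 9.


Left to right (same or higher precedence on left)
Postfix: 5 1 * 9 *


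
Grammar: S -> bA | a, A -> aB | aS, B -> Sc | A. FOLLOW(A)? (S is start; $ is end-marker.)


$ ∈ FOLLOW(S). For each A -> αBβ: add FIRST(β)\{ε} to FOLLOW(B); if β nullable, add FOLLOW(A).
FOLLOW(A) = {$, c}


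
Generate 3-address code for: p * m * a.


Break into single-operator statements:
t1 = p * m
t2 = t1 * a


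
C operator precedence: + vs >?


'+' is additive (level 9); '>' is relational (level 7)
Higher level binds tighter
'+' has higher precedence than '>'


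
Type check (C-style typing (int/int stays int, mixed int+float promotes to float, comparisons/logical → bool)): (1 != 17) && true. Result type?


Operand types: bool && bool
Rule: logical operators take bool operands and yield bool
Result type: bool


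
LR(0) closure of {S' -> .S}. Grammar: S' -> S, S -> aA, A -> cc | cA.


Start: S' -> .S
For each item with dot before a nonterminal B, add B -> .γ for every B-production
Closure: [S' -> .S, S -> .aA]


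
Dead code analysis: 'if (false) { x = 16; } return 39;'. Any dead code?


condition is constant false, so the whole block is unreachable
Dead: 'if (false) { x = 16; }'


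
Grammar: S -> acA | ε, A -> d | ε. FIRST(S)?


Per alternative of S: FIRST(acA) = {a}; FIRST(ε) = {ε}
FIRST(S) = {a, ε}


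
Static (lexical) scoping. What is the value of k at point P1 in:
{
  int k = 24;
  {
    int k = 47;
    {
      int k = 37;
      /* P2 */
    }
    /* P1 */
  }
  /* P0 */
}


k declared in the same block as P1
k = 47


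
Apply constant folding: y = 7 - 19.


7 - 19 = -12 at compile time
Optimized: y = -12


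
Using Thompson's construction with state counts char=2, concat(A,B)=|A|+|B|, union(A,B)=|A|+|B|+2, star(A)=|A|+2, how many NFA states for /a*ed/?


Syntax tree has 3 char leaf(s), 0 union(s), 1 star(s)
chars contribute 3×2 = 6; each union adds +2; each star adds +2
Total: 6 + 0 + 2 = 8 states


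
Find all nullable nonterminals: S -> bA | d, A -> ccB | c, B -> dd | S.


A nonterminal is nullable iff some alternative derives ε (directly, or every symbol in it is nullable)
Nullable: {}


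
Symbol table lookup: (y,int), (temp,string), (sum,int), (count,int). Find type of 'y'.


Lookup 'y' → type int


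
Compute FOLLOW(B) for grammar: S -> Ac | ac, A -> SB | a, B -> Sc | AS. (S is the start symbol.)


$ ∈ FOLLOW(S). For each A -> αBβ: add FIRST(β)\{ε} to FOLLOW(B); if β nullable, add FOLLOW(A).
FOLLOW(B) = {a, c}


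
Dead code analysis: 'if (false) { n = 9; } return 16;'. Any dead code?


condition is constant false, so the whole block is unreachable
Dead: 'if (false) { n = 9; }'


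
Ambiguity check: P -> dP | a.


right-linear, alternatives start with distinct terminals 'd' vs 'a': unique leftmost derivation
Unambiguous


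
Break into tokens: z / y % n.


Scan left to right, longest-match per lexeme
Tokens: ID(z), OP(/), ID(y), OP(%), ID(n)


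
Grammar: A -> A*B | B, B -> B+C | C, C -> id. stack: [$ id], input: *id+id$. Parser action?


'id' on top is the handle for C -> id
Action: reduce (C -> id)


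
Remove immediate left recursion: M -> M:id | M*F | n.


Left-recursive alternatives: M:id, M*F; non-recursive: n
Introduce M': M -> nM', M' -> :idM' | *FM' | ε


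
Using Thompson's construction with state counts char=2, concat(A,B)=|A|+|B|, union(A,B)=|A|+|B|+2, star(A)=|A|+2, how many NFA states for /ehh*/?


Syntax tree has 3 char leaf(s), 0 union(s), 1 star(s)
chars contribute 3×2 = 6; each union adds +2; each star adds +2
Total: 6 + 0 + 2 = 8 states


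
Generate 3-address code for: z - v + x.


Break into single-operator statements:
t1 = z - v
t2 = t1 + x


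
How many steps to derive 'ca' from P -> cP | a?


Derivation: P => cP => ca
Steps: 2


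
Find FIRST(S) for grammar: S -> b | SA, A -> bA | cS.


Per alternative of S: FIRST(b) = {b}; FIRST(SA) = {b}
FIRST(S) = {b}


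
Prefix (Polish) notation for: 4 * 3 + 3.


left-to-right (same/higher precedence on left): tree is (+ (* 4 3) 3)
Prefix: + * 4 3 3


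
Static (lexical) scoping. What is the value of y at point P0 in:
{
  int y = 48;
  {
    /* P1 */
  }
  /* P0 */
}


y declared in the same block as P0
y = 48


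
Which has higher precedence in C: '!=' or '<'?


'<' is relational (level 7); '!=' is equality (level 6)
Higher level binds tighter
'<' has higher precedence than '!='


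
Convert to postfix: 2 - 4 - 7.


Left to right (same or higher precedence on left)
Postfix: 2 4 - 7 -


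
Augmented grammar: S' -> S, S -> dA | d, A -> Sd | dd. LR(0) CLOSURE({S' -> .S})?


Start: S' -> .S
For each item with dot before a nonterminal B, add B -> .γ for every B-production
Closure: [S' -> .S, S -> .dA, S -> .d]


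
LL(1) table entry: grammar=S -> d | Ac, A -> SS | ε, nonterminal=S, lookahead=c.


For [S, c]: 'c' ∈ FIRST(Ac)
Entry: S -> Ac


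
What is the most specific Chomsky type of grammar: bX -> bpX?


LHS has context (more than one symbol) and |LHS| ≤ |RHS|
Classification: Type 1 (Context-Sensitive)


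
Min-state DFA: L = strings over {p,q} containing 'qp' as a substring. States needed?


KMP-style automaton: 2 progress states + 1 absorbing accept = 3
Minimal DFA: 3 states


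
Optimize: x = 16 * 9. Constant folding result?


16 * 9 = 144 at compile time
Optimized: x = 144


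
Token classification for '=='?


Pattern: operator symbol
Type: OPERATOR


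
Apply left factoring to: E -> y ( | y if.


Common prefix: 'y'
Factored: E -> y E', E' -> ( | if


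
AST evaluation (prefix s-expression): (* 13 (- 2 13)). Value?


Evaluate inner: (- 2 13) = -11
Evaluate root: (* 13 -11) = -143
Result: -143


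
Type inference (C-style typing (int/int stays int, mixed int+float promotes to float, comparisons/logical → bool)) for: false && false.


Operand types: bool && bool
Rule: logical operators take bool operands and yield bool
Result type: bool


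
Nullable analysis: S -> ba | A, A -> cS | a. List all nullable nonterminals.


A nonterminal is nullable iff some alternative derives ε (directly, or every symbol in it is nullable)
Nullable: {}


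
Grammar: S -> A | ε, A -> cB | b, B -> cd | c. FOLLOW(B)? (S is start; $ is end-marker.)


$ ∈ FOLLOW(S). For each A -> αBβ: add FIRST(β)\{ε} to FOLLOW(B); if β nullable, add FOLLOW(A).
FOLLOW(B) = {$}


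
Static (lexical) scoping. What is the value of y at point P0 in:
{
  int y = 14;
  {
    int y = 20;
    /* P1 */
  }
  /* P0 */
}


y declared in the same block as P0
y = 14


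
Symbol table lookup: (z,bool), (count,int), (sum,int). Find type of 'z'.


Lookup 'z' → type bool


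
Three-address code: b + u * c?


Break into single-operator statements:
t1 = u * c
t2 = b + t1


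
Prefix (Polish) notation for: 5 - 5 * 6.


'*' binds tighter: tree is (- 5 (* 5 6))
Prefix: - 5 * 5 6


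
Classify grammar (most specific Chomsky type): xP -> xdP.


LHS has context (more than one symbol) and |LHS| ≤ |RHS|
Classification: Type 1 (Context-Sensitive)


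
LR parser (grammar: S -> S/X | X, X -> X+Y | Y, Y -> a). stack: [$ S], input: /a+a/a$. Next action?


shift '/' to continue S -> S/X
Action: shift


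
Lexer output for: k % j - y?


Scan left to right, longest-match per lexeme
Tokens: ID(k), OP(%), ID(j), OP(-), ID(y)


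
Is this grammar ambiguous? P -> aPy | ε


balanced a^n…y^n: each string has a unique parse
Unambiguous


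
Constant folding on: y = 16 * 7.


16 * 7 = 112 at compile time
Optimized: y = 112


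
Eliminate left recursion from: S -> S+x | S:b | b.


Left-recursive alternatives: S+x, S:b; non-recursive: b
Introduce S': S -> bS', S' -> +xS' | :bS' | ε


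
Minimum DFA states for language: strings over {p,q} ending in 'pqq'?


Track the longest suffix of input matching a prefix of 'pqq': 4 classes (prefixes of length 0..3)
Minimal DFA: 4 states


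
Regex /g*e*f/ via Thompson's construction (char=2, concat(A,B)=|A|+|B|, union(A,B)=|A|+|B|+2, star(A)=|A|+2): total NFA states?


Syntax tree has 3 char leaf(s), 0 union(s), 2 star(s)
chars contribute 3×2 = 6; each union adds +2; each star adds +2
Total: 6 + 0 + 4 = 10 states


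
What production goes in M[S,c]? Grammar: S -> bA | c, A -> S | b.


For [S, c]: 'c' ∈ FIRST(c)
Entry: S -> c


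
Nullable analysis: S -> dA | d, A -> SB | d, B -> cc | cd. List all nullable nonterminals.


A nonterminal is nullable iff some alternative derives ε (directly, or every symbol in it is nullable)
Nullable: {}


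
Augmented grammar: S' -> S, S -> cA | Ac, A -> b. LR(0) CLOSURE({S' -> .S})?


Start: S' -> .S
For each item with dot before a nonterminal B, add B -> .γ for every B-production
Closure: [S' -> .S, S -> .cA, S -> .Ac, A -> .b]


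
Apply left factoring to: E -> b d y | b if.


Common prefix: 'b'
Factored: E -> b E', E' -> d y | if


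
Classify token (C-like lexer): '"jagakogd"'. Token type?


Pattern: double-quoted sequence
Type: STRING_LITERAL


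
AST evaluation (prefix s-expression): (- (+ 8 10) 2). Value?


Evaluate inner: (+ 8 10) = 18
Evaluate root: (- 18 2) = 16
Result: 16


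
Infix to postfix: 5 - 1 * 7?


* has higher precedence, evaluate 1*7 first
Postfix: 5 1 7 * -


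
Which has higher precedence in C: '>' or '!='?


'>' is relational (level 7); '!=' is equality (level 6)
Higher level binds tighter
'>' has higher precedence than '!='


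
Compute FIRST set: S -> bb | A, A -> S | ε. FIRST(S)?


Per alternative of S: FIRST(bb) = {b}; FIRST(A) = {b, ε}
FIRST(S) = {b, ε}


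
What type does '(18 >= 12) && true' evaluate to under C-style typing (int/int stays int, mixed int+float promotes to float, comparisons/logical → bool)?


Operand types: bool && bool
Rule: logical operators take bool operands and yield bool
Result type: bool


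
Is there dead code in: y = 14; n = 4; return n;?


y is assigned but never read
Dead: 'y = 14'


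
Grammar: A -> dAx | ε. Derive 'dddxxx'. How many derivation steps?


Derivation: A => dAx => ddAxx => dddAxxx => dddxxx
Steps: 4


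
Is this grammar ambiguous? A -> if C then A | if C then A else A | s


dangling else: 'if C then if C then s else s' parses two ways
Ambiguous


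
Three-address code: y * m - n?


Break into single-operator statements:
t1 = y * m
t2 = t1 - n


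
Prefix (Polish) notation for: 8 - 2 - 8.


left-to-right (same/higher precedence on left): tree is (- (- 8 2) 8)
Prefix: - - 8 2 8


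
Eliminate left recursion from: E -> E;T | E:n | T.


Left-recursive alternatives: E;T, E:n; non-recursive: T
Introduce E': E -> TE', E' -> ;TE' | :nE' | ε


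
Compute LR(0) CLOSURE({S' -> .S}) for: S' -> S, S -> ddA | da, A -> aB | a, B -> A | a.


Start: S' -> .S
For each item with dot before a nonterminal B, add B -> .γ for every B-production
Closure: [S' -> .S, S -> .ddA, S -> .da]


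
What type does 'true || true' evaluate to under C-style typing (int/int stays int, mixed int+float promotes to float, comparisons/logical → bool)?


Operand types: bool || bool
Rule: logical operators take bool operands and yield bool
Result type: bool


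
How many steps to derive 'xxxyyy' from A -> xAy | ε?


Derivation: A => xAy => xxAyy => xxxAyyy => xxxyyy
Steps: 4


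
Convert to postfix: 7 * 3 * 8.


Left to right (same or higher precedence on left)
Postfix: 7 3 * 8 *


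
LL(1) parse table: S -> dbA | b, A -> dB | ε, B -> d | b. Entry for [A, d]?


For [A, d]: 'd' ∈ FIRST(dB)
Entry: A -> dB


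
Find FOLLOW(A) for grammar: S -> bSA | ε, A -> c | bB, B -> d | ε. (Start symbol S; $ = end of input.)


$ ∈ FOLLOW(S). For each A -> αBβ: add FIRST(β)\{ε} to FOLLOW(B); if β nullable, add FOLLOW(A).
FOLLOW(A) = {$, b, c}


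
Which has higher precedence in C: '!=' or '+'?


'+' is additive (level 9); '!=' is equality (level 6)
Higher level binds tighter
'+' has higher precedence than '!='


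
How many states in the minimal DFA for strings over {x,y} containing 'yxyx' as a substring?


KMP-style automaton: 4 progress states + 1 absorbing accept = 5
Minimal DFA: 5 states


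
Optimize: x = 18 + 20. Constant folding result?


18 + 20 = 38 at compile time
Optimized: x = 38


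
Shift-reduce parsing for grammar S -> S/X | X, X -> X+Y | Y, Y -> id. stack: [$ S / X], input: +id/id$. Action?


'+' can extend X; shift to build X -> X+Y
Action: shift


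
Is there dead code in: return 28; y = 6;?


statement follows a return and is unreachable
Dead: 'y = 6'


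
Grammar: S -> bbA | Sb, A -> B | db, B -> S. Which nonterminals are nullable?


A nonterminal is nullable iff some alternative derives ε (directly, or every symbol in it is nullable)
Nullable: {}


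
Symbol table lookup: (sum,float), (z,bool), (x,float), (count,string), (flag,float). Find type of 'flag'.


Lookup 'flag' → type float


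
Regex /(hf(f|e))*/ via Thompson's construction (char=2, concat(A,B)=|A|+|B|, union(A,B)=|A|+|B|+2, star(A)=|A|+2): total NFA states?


Syntax tree has 4 char leaf(s), 1 union(s), 1 star(s)
chars contribute 4×2 = 8; each union adds +2; each star adds +2
Total: 8 + 2 + 2 = 12 states


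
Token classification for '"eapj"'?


Pattern: double-quoted sequence
Type: STRING_LITERAL


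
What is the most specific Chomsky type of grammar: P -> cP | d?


Right-linear: every RHS is a terminal or a terminal followed by one nonterminal
Classification: Type 3 (Regular)


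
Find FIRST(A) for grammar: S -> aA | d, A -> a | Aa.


Per alternative of A: FIRST(a) = {a}; FIRST(Aa) = {a}
FIRST(A) = {a}


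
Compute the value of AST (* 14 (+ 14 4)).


Evaluate inner: (+ 14 4) = 18
Evaluate root: (* 14 18) = 252
Result: 252


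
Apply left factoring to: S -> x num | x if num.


Common prefix: 'x'
Factored: S -> x S', S' -> num | if num


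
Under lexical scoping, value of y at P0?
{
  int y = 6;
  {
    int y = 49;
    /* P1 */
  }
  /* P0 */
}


y declared in the same block as P0
y = 6


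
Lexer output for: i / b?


Scan left to right, longest-match per lexeme
Tokens: ID(i), OP(/), ID(b)


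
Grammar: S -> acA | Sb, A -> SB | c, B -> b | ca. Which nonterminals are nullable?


A nonterminal is nullable iff some alternative derives ε (directly, or every symbol in it is nullable)
Nullable: {}


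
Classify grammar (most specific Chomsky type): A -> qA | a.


Right-linear: every RHS is a terminal or a terminal followed by one nonterminal
Classification: Type 3 (Regular)


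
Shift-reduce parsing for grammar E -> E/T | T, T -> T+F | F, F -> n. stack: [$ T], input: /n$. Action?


lookahead ∉ {+} so T won't extend; reduce E -> T
Action: reduce (E -> T)


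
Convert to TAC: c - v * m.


Break into single-operator statements:
t1 = v * m
t2 = c - t1


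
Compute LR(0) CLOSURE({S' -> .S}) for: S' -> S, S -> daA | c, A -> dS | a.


Start: S' -> .S
For each item with dot before a nonterminal B, add B -> .γ for every B-production
Closure: [S' -> .S, S -> .daA, S -> .c]


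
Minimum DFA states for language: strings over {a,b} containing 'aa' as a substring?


KMP-style automaton: 2 progress states + 1 absorbing accept = 3
Minimal DFA: 3 states


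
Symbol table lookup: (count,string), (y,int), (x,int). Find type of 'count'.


Lookup 'count' → type string


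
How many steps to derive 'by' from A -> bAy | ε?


Derivation: A => bAy => by
Steps: 2


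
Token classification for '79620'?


Pattern: digits only
Type: INTEGER_LITERAL


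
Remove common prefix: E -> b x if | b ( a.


Common prefix: 'b'
Factored: E -> b E', E' -> x if | ( a


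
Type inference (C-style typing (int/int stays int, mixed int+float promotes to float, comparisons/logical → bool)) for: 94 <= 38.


Operand types: int <= int
Rule: comparison yields bool
Result type: bool


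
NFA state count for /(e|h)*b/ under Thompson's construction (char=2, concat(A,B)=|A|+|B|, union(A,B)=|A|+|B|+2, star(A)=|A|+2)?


Syntax tree has 3 char leaf(s), 1 union(s), 1 star(s)
chars contribute 3×2 = 6; each union adds +2; each star adds +2
Total: 6 + 2 + 2 = 10 states


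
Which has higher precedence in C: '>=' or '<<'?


'<<' is shift (level 8); '>=' is relational (level 7)
Higher level binds tighter
'<<' has higher precedence than '>='


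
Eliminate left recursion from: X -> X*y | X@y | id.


Left-recursive alternatives: X*y, X@y; non-recursive: id
Introduce X': X -> idX', X' -> *yX' | @yX' | ε


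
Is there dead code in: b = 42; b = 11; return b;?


first assignment to b is overwritten before any read
Dead: 'b = 42'


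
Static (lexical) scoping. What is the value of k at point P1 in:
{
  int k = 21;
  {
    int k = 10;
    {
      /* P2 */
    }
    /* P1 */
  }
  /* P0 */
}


k declared in the same block as P1
k = 10


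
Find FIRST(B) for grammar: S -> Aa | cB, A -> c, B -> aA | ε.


Per alternative of B: FIRST(aA) = {a}; FIRST(ε) = {ε}
FIRST(B) = {a, ε}


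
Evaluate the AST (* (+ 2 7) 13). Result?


Evaluate inner: (+ 2 7) = 9
Evaluate root: (* 9 13) = 117
Result: 117


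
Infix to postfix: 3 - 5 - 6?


Left to right (same or higher precedence on left)
Postfix: 3 5 - 6 -


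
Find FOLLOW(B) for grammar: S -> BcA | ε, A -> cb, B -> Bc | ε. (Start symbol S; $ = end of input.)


$ ∈ FOLLOW(S). For each A -> αBβ: add FIRST(β)\{ε} to FOLLOW(B); if β nullable, add FOLLOW(A).
FOLLOW(B) = {c}


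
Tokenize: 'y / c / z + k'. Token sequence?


Scan left to right, longest-match per lexeme
Tokens: ID(y), OP(/), ID(c), OP(/), ID(z), OP(+), ID(k)


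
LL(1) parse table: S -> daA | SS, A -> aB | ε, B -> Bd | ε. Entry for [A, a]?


For [A, a]: 'a' ∈ FIRST(aB)
Entry: A -> aB


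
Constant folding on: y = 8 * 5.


8 * 5 = 40 at compile time
Optimized: y = 40


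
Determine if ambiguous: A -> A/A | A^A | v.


'v/v^v' has two parse trees (no precedence encoded between / and ^)
Ambiguous


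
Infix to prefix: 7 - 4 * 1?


'*' binds tighter: tree is (- 7 (* 4 1))
Prefix: - 7 * 4 1


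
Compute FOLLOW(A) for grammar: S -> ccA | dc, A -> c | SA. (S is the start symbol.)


$ ∈ FOLLOW(S). For each A -> αBβ: add FIRST(β)\{ε} to FOLLOW(B); if β nullable, add FOLLOW(A).
FOLLOW(A) = {$, c, d}


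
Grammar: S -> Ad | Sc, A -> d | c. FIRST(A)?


Per alternative of A: FIRST(d) = {d}; FIRST(c) = {c}
FIRST(A) = {c, d}


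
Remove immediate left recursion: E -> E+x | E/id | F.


Left-recursive alternatives: E+x, E/id; non-recursive: F
Introduce E': E -> FE', E' -> +xE' | /idE' | ε


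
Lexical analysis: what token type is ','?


Pattern: delimiter/punctuation
Type: PUNCTUATION


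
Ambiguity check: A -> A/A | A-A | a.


'a/a-a' has two parse trees (no precedence encoded between / and -)
Ambiguous


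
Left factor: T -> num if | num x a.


Common prefix: 'num'
Factored: T -> num T', T' -> if | x a


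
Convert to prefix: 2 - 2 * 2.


'*' binds tighter: tree is (- 2 (* 2 2))
Prefix: - 2 * 2 2


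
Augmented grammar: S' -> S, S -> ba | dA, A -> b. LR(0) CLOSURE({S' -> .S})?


Start: S' -> .S
For each item with dot before a nonterminal B, add B -> .γ for every B-production
Closure: [S' -> .S, S -> .ba, S -> .dA]


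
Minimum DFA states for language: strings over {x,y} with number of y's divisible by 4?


Track (count of y) mod 4: states 0..3, accept at 0
Minimal DFA: 4 states


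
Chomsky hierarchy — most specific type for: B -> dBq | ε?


Single nonterminal LHS, but d^n q^n is not regular
Classification: Type 2 (Context-Free)


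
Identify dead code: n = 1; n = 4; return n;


first assignment to n is overwritten before any read
Dead: 'n = 1'


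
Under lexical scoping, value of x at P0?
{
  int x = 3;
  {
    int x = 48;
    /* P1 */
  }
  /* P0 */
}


x declared in the same block as P0
x = 3


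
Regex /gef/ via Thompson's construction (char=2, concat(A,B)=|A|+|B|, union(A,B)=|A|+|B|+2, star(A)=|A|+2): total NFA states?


Syntax tree has 3 char leaf(s), 0 union(s), 0 star(s)
chars contribute 3×2 = 6; each union adds +2; each star adds +2
Total: 6 + 0 + 0 = 6 states


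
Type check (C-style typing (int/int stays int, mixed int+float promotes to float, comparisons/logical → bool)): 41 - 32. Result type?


Operand types: int - int
Rule: mixed int/float promotes to float; int/int stays int
Result type: int


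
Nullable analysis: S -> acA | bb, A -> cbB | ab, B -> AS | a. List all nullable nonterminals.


A nonterminal is nullable iff some alternative derives ε (directly, or every symbol in it is nullable)
Nullable: {}


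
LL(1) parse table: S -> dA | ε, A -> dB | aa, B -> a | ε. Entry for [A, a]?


For [A, a]: 'a' ∈ FIRST(aa)
Entry: A -> aa


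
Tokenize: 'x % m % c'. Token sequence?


Scan left to right, longest-match per lexeme
Tokens: ID(x), OP(%), ID(m), OP(%), ID(c)


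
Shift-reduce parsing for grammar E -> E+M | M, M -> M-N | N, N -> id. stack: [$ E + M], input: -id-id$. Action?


'-' can extend M; shift to build M -> M-N
Action: shift


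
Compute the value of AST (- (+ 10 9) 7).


Evaluate inner: (+ 10 9) = 19
Evaluate root: (- 19 7) = 12
Result: 12


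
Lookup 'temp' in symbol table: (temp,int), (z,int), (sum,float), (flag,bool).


Lookup 'temp' → type int


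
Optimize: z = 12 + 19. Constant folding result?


12 + 19 = 31 at compile time
Optimized: z = 31


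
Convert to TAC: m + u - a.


Break into single-operator statements:
t1 = m + u
t2 = t1 - a


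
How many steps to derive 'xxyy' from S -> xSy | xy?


Derivation: S => xSy => xxyy
Steps: 2


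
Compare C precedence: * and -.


'*' is multiplicative (level 10); '-' is additive (level 9)
Higher level binds tighter
'*' has higher precedence than '-'


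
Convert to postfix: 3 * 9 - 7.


Left to right (same or higher precedence on left)
Postfix: 3 9 * 7 -


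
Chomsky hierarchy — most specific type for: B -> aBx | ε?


Single nonterminal LHS, but a^n x^n is not regular
Classification: Type 2 (Context-Free)


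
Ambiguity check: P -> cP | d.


right-linear, alternatives start with distinct terminals 'c' vs 'd': unique leftmost derivation
Unambiguous


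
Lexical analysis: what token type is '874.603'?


Pattern: digits with a decimal point
Type: FLOAT_LITERAL


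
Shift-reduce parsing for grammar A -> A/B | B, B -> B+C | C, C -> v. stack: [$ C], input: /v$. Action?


'C' (not preceded by B+) is the handle for B -> C
Action: reduce (B -> C)


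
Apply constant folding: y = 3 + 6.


3 + 6 = 9 at compile time
Optimized: y = 9


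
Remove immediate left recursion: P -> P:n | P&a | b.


Left-recursive alternatives: P:n, P&a; non-recursive: b
Introduce P': P -> bP', P' -> :nP' | &aP' | ε


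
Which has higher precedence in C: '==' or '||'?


'==' is equality (level 6); '||' is logical OR (level 1)
Higher level binds tighter
'==' has higher precedence than '||'


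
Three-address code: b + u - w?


Break into single-operator statements:
t1 = b + u
t2 = t1 - w


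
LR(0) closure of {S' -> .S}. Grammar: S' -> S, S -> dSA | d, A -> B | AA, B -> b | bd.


Start: S' -> .S
For each item with dot before a nonterminal B, add B -> .γ for every B-production
Closure: [S' -> .S, S -> .dSA, S -> .d]


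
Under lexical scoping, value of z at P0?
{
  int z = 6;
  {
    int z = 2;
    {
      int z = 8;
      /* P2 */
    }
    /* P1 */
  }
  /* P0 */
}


z declared in the same block as P0
z = 6


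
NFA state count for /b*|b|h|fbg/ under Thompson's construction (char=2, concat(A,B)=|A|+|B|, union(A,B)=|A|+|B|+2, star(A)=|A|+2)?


Syntax tree has 6 char leaf(s), 3 union(s), 1 star(s)
chars contribute 6×2 = 12; each union adds +2; each star adds +2
Total: 12 + 6 + 2 = 20 states


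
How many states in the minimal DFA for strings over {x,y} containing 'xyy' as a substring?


KMP-style automaton: 3 progress states + 1 absorbing accept = 4
Minimal DFA: 4 states


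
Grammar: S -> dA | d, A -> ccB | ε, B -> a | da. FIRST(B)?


Per alternative of B: FIRST(a) = {a}; FIRST(da) = {d}
FIRST(B) = {a, d}


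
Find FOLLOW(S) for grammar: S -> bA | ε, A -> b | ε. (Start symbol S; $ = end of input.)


$ ∈ FOLLOW(S). For each A -> αBβ: add FIRST(β)\{ε} to FOLLOW(B); if β nullable, add FOLLOW(A).
FOLLOW(S) = {$}


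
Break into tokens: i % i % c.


Scan left to right, longest-match per lexeme
Tokens: ID(i), OP(%), ID(i), OP(%), ID(c)


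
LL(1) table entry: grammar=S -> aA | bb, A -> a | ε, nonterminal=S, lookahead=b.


For [S, b]: 'b' ∈ FIRST(bb)
Entry: S -> bb


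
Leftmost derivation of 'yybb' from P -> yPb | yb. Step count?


Derivation: P => yPb => yybb
Steps: 2


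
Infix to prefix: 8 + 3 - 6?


left-to-right (same/higher precedence on left): tree is (- (+ 8 3) 6)
Prefix: - + 8 3 6


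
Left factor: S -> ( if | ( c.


Common prefix: '('
Factored: S -> ( S', S' -> if | c


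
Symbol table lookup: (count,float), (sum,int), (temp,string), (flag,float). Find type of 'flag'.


Lookup 'flag' → type float


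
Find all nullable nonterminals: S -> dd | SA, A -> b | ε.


A nonterminal is nullable iff some alternative derives ε (directly, or every symbol in it is nullable)
Nullable: {A}


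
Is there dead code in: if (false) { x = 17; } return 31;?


condition is constant false, so the whole block is unreachable
Dead: 'if (false) { x = 17; }'


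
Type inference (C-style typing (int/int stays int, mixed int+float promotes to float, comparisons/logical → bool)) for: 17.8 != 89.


Operand types: float != int
Rule: comparison yields bool
Result type: bool


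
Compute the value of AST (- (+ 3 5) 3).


Evaluate inner: (+ 3 5) = 8
Evaluate root: (- 8 3) = 5
Result: 5


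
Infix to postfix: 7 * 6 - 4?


Left to right (same or higher precedence on left)
Postfix: 7 6 * 4 -


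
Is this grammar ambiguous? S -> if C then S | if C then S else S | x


dangling else: 'if C then if C then x else x' parses two ways
Ambiguous


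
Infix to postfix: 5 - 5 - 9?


Left to right (same or higher precedence on left)
Postfix: 5 5 - 9 -


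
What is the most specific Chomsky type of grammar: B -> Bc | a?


Left-linear: every RHS is a terminal or one nonterminal followed by a terminal
Classification: Type 3 (Regular)


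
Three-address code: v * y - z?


Break into single-operator statements:
t1 = v * y
t2 = t1 - z


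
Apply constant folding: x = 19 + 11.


19 + 11 = 30 at compile time
Optimized: x = 30


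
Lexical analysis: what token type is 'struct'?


Pattern: reserved word
Type: KEYWORD
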